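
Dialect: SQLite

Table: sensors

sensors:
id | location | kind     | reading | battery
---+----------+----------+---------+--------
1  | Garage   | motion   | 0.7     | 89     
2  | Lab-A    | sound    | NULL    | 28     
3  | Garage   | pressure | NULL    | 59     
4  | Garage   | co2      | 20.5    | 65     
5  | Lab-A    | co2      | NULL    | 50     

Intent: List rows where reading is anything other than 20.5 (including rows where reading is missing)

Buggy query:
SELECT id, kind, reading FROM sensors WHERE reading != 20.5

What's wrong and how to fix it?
Bug: 'reading != 20.5' is unknown when reading is NULL, so NULL rows are silently excluded

Fix: Handle NULL separately with IS NULL alongside the inequality

Corrected query:
SELECT id, kind, reading FROM sensors WHERE reading != 20.5 OR reading IS NULL

Result:
id | kind     | reading
---+----------+--------
1  | motion   | 0.7    
2  | sound    | NULL   
3  | pressure | NULL   
5  | co2      | NULL   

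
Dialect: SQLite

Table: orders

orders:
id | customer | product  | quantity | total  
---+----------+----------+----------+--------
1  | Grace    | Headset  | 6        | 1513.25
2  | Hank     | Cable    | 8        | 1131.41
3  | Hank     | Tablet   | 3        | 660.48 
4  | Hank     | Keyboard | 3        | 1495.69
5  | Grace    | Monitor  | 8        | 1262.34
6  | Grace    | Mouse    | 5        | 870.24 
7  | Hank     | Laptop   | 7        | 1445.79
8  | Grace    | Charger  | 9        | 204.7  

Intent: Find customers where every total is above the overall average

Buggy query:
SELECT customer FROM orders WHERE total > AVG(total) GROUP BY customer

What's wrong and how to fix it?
Bug: WHERE evaluates per row before aggregation, so AVG() is unavailable

Fix: Compute the overall average in a scalar subquery and compare each group's MIN against it in HAVING

Corrected query:
SELECT customer FROM orders GROUP BY customer HAVING MIN(total) > (SELECT AVG(total) FROM orders)

Result:
(no rows)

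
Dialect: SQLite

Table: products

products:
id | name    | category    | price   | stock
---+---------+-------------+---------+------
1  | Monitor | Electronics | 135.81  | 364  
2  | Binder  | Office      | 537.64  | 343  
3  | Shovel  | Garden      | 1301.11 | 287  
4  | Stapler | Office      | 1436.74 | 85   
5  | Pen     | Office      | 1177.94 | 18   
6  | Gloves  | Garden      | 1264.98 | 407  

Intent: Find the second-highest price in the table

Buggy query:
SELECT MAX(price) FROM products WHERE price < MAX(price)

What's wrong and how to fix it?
Bug: MAX(price) on the right of the comparison is an aggregate-in-WHERE error

Fix: Put the inner MAX in a scalar subquery

Corrected query:
SELECT MAX(price) FROM products WHERE price < (SELECT MAX(price) FROM products)

Result:
MAX(price)
----------
1301.11   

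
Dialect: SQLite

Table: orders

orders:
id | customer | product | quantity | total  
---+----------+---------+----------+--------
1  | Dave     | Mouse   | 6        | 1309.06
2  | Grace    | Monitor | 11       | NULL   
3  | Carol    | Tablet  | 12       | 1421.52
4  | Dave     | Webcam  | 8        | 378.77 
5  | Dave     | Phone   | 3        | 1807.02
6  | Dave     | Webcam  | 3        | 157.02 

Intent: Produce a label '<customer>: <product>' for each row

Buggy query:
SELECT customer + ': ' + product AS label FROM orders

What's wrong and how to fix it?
Bug: '+' is numeric addition; on text columns SQLite converts them to 0 instead of concatenating

Fix: Use the || operator for string concatenation

Corrected query:
SELECT customer || ': ' || product AS label FROM orders

Result:
label         
--------------
Dave: Mouse   
Grace: Monitor
Carol: Tablet 
Dave: Webcam  
Dave: Phone   
Dave: Webcam  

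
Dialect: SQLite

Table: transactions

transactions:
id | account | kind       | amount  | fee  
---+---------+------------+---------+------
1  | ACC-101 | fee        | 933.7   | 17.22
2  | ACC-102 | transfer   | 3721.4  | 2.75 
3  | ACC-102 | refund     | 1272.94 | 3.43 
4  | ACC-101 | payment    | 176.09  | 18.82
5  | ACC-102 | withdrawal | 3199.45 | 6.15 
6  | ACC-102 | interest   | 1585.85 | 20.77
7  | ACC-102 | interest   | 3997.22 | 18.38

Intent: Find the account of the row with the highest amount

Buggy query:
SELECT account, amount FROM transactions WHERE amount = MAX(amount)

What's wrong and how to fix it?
Bug: WHERE is evaluated per row; an aggregate over the whole table isn't defined there

Fix: Wrap MAX in a scalar subquery so WHERE compares against a single value

Corrected query:
SELECT account, amount FROM transactions WHERE amount = (SELECT MAX(amount) FROM transactions)

Result:
account | amount 
--------+--------
ACC-102 | 3997.22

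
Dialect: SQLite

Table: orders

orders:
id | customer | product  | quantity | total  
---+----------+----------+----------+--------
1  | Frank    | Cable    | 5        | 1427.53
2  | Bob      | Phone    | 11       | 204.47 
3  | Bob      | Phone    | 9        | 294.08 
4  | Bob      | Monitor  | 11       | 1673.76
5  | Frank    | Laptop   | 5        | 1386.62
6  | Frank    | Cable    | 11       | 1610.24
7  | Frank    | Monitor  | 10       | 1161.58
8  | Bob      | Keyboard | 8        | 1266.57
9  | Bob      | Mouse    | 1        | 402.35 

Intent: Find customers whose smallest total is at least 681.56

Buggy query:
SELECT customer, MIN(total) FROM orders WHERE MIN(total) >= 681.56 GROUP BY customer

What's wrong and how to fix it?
Bug: Aggregates like MIN are computed per group after WHERE runs

Fix: Replace WHERE with HAVING after the GROUP BY

Corrected query:
SELECT customer, MIN(total) FROM orders GROUP BY customer HAVING MIN(total) >= 681.56

Result:
customer | MIN(total)
---------+-----------
Frank    | 1161.58   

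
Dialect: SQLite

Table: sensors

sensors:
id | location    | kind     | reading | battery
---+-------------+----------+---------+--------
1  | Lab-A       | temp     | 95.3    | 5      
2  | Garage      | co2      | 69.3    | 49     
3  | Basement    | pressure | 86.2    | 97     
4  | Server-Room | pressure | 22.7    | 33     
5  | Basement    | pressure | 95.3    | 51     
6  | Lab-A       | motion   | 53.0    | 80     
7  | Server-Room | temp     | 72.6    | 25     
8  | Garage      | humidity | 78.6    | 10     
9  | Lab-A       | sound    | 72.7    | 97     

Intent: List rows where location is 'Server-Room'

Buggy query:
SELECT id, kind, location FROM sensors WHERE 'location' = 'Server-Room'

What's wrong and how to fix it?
Bug: 'location' in single quotes is a string literal, not the column; the comparison is literal-vs-literal and never true

Fix: Remove the quotes around the column name (or use double quotes for an identifier)

Corrected query:
SELECT id, kind, location FROM sensors WHERE location = 'Server-Room'

Result:
id | kind     | location   
---+----------+------------
4  | pressure | Server-Room
7  | temp     | Server-Room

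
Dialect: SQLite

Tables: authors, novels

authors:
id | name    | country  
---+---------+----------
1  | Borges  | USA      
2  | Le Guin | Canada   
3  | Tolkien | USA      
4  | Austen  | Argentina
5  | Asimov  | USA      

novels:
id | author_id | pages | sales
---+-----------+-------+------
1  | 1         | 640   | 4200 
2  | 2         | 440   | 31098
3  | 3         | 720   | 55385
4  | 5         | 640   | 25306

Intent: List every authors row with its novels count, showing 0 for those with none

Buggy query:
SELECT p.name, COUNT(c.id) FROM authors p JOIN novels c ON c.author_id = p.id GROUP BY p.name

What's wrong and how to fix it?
Bug: INNER JOIN drops authors rows that have no matching novels rows

Fix: Switch to LEFT JOIN to retain unmatched parent rows

Corrected query:
SELECT p.name, COUNT(c.id) FROM authors p LEFT JOIN novels c ON c.author_id = p.id GROUP BY p.name

Result:
name    | COUNT(c.id)
--------+------------
Asimov  | 1          
Austen  | 0          
Borges  | 1          
Le Guin | 1          
Tolkien | 1          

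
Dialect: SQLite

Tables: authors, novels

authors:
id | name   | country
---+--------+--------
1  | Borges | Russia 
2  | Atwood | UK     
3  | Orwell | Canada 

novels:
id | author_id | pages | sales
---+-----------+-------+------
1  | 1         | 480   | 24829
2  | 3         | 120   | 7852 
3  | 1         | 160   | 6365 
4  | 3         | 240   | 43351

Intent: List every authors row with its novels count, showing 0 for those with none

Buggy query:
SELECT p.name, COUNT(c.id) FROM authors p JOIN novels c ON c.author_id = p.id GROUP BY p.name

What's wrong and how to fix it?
Bug: An inner join excludes parents with zero children

Fix: Use LEFT JOIN so parents without children still appear (COUNT(c.id) gives 0)

Corrected query:
SELECT p.name, COUNT(c.id) FROM authors p LEFT JOIN novels c ON c.author_id = p.id GROUP BY p.name

Result:
name   | COUNT(c.id)
-------+------------
Atwood | 0          
Borges | 2          
Orwell | 2          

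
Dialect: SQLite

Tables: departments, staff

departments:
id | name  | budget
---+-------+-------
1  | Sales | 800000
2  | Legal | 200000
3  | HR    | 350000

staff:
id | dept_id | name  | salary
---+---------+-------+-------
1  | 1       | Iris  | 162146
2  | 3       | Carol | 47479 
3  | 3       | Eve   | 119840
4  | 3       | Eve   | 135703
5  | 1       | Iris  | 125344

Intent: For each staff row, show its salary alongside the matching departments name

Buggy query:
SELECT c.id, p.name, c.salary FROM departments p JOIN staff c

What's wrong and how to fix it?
Bug: Missing join condition: each staff row is matched to all departments rows instead of just its own

Fix: Add ON c.dept_id = p.id to the JOIN

Corrected query:
SELECT c.id, p.name, c.salary FROM departments p JOIN staff c ON c.dept_id = p.id

Result:
id | name  | salary
---+-------+-------
1  | Sales | 162146
2  | HR    | 47479 
3  | HR    | 119840
4  | HR    | 135703
5  | Sales | 125344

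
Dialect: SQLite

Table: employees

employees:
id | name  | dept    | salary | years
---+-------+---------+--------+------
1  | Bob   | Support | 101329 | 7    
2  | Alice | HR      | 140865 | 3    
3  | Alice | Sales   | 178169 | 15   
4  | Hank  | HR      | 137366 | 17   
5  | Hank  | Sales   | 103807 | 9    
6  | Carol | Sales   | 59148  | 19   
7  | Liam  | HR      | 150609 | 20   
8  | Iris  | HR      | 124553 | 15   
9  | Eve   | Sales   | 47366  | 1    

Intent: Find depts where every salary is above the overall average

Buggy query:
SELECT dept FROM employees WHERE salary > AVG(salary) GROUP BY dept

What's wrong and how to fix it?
Bug: WHERE evaluates per row before aggregation, so AVG() is unavailable

Fix: Compute the overall average in a scalar subquery and compare each group's MIN against it in HAVING

Corrected query:
SELECT dept FROM employees GROUP BY dept HAVING MIN(salary) > (SELECT AVG(salary) FROM employees)

Result:
dept
----
HR  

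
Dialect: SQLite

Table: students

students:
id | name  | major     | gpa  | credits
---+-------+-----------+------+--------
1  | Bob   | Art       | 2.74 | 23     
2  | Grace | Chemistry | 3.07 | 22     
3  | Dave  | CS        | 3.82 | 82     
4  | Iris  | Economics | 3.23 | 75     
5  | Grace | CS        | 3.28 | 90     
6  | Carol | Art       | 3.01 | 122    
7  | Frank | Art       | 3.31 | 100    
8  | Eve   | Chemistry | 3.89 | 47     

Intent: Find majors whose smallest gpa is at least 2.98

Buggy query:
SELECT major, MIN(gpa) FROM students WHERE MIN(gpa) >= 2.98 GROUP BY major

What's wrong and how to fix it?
Bug: MIN() in WHERE is a misuse of aggregate

Fix: Replace WHERE with HAVING after the GROUP BY

Corrected query:
SELECT major, MIN(gpa) FROM students GROUP BY major HAVING MIN(gpa) >= 2.98

Result:
major     | MIN(gpa)
----------+---------
CS        | 3.28    
Chemistry | 3.07    
Economics | 3.23    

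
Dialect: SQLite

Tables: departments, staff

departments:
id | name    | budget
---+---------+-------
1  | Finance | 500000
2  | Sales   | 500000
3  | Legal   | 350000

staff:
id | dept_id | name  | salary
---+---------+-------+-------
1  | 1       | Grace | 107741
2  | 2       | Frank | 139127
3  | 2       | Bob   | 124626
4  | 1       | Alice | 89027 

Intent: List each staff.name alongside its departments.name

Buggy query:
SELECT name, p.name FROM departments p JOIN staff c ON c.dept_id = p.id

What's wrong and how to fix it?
Bug: 'name' exists in both joined tables, so the database can't tell which one is meant

Fix: Qualify the column with its table alias (c.name)

Corrected query:
SELECT c.name, p.name FROM departments p JOIN staff c ON c.dept_id = p.id

Result:
name  | name   
------+--------
Grace | Finance
Frank | Sales  
Bob   | Sales  
Alice | Finance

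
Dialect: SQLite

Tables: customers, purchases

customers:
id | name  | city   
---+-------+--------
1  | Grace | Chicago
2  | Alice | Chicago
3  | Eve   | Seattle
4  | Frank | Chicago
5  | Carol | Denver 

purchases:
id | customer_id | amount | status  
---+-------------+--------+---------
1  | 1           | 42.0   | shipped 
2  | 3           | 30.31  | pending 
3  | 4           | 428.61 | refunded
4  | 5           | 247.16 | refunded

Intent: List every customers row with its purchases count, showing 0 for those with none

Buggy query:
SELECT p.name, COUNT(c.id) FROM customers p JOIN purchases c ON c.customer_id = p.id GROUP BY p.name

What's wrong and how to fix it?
Bug: INNER JOIN drops customers rows that have no matching purchases rows

Fix: Switch to LEFT JOIN to retain unmatched parent rows

Corrected query:
SELECT p.name, COUNT(c.id) FROM customers p LEFT JOIN purchases c ON c.customer_id = p.id GROUP BY p.name

Result:
name  | COUNT(c.id)
------+------------
Alice | 0          
Carol | 1          
Eve   | 1          
Frank | 1          
Grace | 1          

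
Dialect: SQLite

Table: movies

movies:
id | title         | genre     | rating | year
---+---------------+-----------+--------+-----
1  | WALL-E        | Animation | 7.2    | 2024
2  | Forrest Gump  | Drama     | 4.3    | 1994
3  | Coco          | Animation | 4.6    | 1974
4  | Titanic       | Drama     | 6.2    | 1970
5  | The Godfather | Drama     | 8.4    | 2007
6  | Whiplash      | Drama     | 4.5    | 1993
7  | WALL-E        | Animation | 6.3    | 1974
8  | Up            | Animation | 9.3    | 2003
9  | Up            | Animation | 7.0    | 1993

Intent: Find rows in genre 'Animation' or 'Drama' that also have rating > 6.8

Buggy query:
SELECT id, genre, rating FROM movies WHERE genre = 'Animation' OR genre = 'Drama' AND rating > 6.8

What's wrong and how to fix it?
Bug: Without parentheses, AND is evaluated before OR, so the rating filter only applies to the 'Drama' branch

Fix: Group the OR with parentheses (or use IN), then AND the threshold

Corrected query:
SELECT id, genre, rating FROM movies WHERE (genre = 'Animation' OR genre = 'Drama') AND rating > 6.8

Result:
id | genre     | rating
---+-----------+-------
1  | Animation | 7.2   
5  | Drama     | 8.4   
8  | Animation | 9.3   
9  | Animation | 7     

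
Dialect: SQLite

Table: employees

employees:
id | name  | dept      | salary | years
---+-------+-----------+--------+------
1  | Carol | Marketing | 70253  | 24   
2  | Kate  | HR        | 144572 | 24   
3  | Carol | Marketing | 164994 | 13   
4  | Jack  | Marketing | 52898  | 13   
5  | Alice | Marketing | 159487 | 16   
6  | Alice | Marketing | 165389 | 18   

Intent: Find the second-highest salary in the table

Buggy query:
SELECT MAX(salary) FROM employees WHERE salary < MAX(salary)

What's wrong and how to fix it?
Bug: MAX(salary) on the right of the comparison is an aggregate-in-WHERE error

Fix: Put the inner MAX in a scalar subquery

Corrected query:
SELECT MAX(salary) FROM employees WHERE salary < (SELECT MAX(salary) FROM employees)

Result:
MAX(salary)
-----------
164994     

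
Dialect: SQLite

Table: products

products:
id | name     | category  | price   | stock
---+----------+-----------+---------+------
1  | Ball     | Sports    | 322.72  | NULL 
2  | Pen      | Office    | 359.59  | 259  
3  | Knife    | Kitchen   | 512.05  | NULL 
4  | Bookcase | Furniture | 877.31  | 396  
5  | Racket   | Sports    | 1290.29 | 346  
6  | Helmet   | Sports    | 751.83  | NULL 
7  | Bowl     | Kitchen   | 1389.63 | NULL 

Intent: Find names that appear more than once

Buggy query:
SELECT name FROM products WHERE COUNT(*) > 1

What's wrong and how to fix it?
Bug: WHERE can't reference COUNT(*); aggregates are computed after WHERE

Fix: GROUP BY name, then filter groups with HAVING COUNT(*) > 1

Corrected query:
SELECT name FROM products GROUP BY name HAVING COUNT(*) > 1

Result:
(no rows)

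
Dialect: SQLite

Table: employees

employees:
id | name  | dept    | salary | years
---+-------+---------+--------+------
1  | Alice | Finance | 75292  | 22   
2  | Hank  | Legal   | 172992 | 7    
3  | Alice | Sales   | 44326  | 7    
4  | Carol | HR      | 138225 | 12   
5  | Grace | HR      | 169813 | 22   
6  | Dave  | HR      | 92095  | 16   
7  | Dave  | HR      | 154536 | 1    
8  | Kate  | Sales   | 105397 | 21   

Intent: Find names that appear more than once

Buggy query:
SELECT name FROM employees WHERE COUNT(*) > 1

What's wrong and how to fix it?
Bug: WHERE can't reference COUNT(*); aggregates are computed after WHERE

Fix: Group first, then use HAVING for the count condition

Corrected query:
SELECT name FROM employees GROUP BY name HAVING COUNT(*) > 1

Result:
name 
-----
Alice
Dave 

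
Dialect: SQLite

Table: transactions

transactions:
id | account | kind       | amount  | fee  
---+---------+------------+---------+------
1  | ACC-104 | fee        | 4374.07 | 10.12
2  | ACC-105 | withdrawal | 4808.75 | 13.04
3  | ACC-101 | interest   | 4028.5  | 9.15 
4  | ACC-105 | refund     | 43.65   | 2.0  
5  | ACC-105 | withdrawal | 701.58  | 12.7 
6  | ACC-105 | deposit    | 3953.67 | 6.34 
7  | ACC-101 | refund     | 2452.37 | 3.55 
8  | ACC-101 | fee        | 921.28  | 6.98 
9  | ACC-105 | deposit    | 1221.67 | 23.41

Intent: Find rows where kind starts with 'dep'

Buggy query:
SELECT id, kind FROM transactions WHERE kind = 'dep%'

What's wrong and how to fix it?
Bug: Wildcards only work with LIKE; '=' treats '%' as a literal character

Fix: Use LIKE for wildcard pattern matching

Corrected query:
SELECT id, kind FROM transactions WHERE kind LIKE 'dep%'

Result:
id | kind   
---+--------
6  | deposit
9  | deposit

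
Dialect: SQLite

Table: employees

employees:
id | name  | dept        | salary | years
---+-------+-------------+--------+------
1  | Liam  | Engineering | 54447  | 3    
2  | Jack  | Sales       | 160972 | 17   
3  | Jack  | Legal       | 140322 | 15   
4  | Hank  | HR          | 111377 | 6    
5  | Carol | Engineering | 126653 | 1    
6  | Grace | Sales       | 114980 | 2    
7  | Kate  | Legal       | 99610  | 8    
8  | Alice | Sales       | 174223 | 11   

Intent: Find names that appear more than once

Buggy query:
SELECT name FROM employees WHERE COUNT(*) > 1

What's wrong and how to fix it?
Bug: COUNT(*) is an aggregate and cannot be used in WHERE

Fix: Group first, then use HAVING for the count condition

Corrected query:
SELECT name FROM employees GROUP BY name HAVING COUNT(*) > 1

Result:
name
----
Jack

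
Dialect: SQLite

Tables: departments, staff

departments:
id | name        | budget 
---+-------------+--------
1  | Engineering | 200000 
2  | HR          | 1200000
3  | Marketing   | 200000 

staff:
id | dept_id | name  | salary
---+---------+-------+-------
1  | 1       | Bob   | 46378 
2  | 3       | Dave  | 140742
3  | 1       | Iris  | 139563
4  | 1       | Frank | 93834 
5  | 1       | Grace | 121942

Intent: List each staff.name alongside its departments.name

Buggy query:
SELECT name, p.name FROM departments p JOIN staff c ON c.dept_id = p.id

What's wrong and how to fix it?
Bug: Both tables have a 'name' column; the unqualified reference is ambiguous

Fix: Qualify the column with its table alias (c.name)

Corrected query:
SELECT c.name, p.name FROM departments p JOIN staff c ON c.dept_id = p.id

Result:
name  | name       
------+------------
Bob   | Engineering
Dave  | Marketing  
Iris  | Engineering
Frank | Engineering
Grace | Engineering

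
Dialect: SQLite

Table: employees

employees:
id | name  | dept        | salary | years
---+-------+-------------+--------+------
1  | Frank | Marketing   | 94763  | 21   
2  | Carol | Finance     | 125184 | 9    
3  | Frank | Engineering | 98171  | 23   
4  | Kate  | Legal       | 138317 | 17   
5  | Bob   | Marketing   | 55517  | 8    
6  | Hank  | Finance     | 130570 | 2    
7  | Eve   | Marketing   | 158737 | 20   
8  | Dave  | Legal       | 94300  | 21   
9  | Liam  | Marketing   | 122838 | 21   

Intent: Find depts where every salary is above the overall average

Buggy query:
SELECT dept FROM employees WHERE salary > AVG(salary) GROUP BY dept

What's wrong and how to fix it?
Bug: WHERE evaluates per row before aggregation, so AVG() is unavailable

Fix: Compute the overall average in a scalar subquery and compare each group's MIN against it in HAVING

Corrected query:
SELECT dept FROM employees GROUP BY dept HAVING MIN(salary) > (SELECT AVG(salary) FROM employees)

Result:
dept   
-------
Finance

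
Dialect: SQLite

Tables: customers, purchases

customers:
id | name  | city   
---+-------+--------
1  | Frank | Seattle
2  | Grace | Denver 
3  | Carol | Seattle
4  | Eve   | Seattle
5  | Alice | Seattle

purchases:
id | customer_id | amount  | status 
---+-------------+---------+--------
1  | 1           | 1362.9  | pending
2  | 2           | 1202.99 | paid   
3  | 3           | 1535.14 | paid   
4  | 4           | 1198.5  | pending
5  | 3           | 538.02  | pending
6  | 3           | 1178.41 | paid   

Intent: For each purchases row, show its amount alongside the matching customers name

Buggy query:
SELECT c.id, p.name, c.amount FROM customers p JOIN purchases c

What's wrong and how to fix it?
Bug: JOIN with no ON clause produces a cartesian product; every purchases row pairs with every customers row

Fix: Specify the join condition linking the foreign key to the parent id

Corrected query:
SELECT c.id, p.name, c.amount FROM customers p JOIN purchases c ON c.customer_id = p.id

Result:
id | name  | amount 
---+-------+--------
1  | Frank | 1362.9 
2  | Grace | 1202.99
3  | Carol | 1535.14
4  | Eve   | 1198.5 
5  | Carol | 538.02 
6  | Carol | 1178.41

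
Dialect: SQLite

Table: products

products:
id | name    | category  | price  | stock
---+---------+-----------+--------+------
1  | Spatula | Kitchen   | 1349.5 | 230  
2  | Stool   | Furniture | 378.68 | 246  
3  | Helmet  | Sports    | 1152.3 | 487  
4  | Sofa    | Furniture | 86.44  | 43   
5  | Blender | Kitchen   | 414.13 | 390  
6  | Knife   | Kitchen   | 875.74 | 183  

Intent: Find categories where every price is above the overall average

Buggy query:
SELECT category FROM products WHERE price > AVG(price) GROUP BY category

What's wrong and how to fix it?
Bug: AVG() is an aggregate; it can't sit directly in WHERE

Fix: Use a subquery for AVG and a HAVING MIN(...) filter so the condition holds for every row in the group

Corrected query:
SELECT category FROM products GROUP BY category HAVING MIN(price) > (SELECT AVG(price) FROM products)

Result:
category
--------
Sports  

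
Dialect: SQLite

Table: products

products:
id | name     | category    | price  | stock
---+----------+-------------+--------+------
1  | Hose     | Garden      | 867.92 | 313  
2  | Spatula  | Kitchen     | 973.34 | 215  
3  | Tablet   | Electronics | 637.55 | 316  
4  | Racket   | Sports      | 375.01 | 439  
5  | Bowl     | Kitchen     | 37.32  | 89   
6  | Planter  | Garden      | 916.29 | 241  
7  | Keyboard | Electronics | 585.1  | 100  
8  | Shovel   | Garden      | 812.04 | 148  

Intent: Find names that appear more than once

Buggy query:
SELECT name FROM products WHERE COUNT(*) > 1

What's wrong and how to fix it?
Bug: COUNT(*) is an aggregate and cannot be used in WHERE

Fix: Group first, then use HAVING for the count condition

Corrected query:
SELECT name FROM products GROUP BY name HAVING COUNT(*) > 1

Result:
(no rows)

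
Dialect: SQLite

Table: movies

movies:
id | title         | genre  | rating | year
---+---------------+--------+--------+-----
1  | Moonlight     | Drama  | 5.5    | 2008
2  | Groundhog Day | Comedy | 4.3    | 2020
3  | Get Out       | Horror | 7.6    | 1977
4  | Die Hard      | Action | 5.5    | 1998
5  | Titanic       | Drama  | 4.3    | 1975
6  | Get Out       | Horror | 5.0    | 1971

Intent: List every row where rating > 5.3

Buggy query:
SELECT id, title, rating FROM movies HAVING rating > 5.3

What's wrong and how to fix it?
Bug: This is a non-aggregate query (no GROUP BY, no aggregates), so in SQLite the HAVING clause is invalid here; a row-level condition belongs in WHERE

Fix: Replace HAVING with WHERE since the condition applies to individual rows

Corrected query:
SELECT id, title, rating FROM movies WHERE rating > 5.3

Result:
id | title     | rating
---+-----------+-------
1  | Moonlight | 5.5   
3  | Get Out   | 7.6   
4  | Die Hard  | 5.5   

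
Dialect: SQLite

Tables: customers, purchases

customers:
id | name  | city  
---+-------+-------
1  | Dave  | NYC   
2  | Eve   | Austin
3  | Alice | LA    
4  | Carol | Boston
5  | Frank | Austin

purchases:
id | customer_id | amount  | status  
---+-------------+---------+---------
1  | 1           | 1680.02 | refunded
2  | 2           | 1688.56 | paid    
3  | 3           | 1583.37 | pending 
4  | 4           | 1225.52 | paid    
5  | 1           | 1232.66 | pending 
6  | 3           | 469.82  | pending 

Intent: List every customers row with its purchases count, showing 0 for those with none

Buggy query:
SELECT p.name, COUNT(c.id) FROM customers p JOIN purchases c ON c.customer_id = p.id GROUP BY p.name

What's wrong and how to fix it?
Bug: INNER JOIN drops customers rows that have no matching purchases rows

Fix: Use LEFT JOIN so parents without children still appear (COUNT(c.id) gives 0)

Corrected query:
SELECT p.name, COUNT(c.id) FROM customers p LEFT JOIN purchases c ON c.customer_id = p.id GROUP BY p.name

Result:
name  | COUNT(c.id)
------+------------
Alice | 2          
Carol | 1          
Dave  | 2          
Eve   | 1          
Frank | 0          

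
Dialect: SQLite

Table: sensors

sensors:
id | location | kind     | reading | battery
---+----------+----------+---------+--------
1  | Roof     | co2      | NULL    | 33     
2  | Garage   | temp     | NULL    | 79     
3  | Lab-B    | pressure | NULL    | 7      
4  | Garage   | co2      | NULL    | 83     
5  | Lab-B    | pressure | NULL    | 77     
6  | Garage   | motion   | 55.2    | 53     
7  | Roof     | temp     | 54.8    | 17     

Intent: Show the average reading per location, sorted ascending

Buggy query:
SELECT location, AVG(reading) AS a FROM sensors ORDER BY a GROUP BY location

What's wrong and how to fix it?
Bug: GROUP BY must precede ORDER BY

Fix: Move ORDER BY to the end, after GROUP BY

Corrected query:
SELECT location, AVG(reading) AS a FROM sensors GROUP BY location ORDER BY a

Result:
location | a   
---------+-----
Lab-B    | NULL
Roof     | 54.8
Garage   | 55.2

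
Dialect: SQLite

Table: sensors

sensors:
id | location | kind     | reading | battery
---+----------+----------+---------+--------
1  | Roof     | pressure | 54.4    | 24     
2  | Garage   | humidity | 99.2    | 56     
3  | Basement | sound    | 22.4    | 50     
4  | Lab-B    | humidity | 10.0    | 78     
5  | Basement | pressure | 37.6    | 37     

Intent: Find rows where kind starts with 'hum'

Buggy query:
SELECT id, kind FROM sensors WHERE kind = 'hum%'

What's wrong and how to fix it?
Bug: '=' compares the literal string including the % character; pattern matching needs LIKE

Fix: Use LIKE for wildcard pattern matching

Corrected query:
SELECT id, kind FROM sensors WHERE kind LIKE 'hum%'

Result:
id | kind    
---+---------
2  | humidity
4  | humidity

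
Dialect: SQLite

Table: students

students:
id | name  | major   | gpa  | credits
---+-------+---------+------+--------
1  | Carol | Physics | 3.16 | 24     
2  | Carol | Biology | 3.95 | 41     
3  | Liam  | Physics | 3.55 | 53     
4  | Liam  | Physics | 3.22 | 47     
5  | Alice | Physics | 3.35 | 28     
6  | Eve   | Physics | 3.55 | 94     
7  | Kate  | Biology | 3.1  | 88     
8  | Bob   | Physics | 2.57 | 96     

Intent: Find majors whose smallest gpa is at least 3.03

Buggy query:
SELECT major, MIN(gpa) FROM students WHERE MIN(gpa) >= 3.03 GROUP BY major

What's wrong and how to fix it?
Bug: Aggregates like MIN are computed per group after WHERE runs

Fix: Use HAVING for the per-group MIN condition

Corrected query:
SELECT major, MIN(gpa) FROM students GROUP BY major HAVING MIN(gpa) >= 3.03

Result:
major   | MIN(gpa)
--------+---------
Biology | 3.1     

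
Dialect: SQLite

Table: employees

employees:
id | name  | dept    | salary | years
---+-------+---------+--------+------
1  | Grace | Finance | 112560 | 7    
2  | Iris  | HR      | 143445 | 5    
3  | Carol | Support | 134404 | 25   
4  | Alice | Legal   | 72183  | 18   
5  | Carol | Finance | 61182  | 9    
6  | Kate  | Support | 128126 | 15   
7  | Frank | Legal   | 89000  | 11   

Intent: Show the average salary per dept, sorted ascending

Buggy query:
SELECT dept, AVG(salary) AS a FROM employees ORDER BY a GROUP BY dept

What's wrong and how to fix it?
Bug: GROUP BY must precede ORDER BY

Fix: Reorder: SELECT … FROM … GROUP BY … ORDER BY …

Corrected query:
SELECT dept, AVG(salary) AS a FROM employees GROUP BY dept ORDER BY a

Result:
dept    | a      
--------+--------
Legal   | 80591.5
Finance | 86871  
Support | 131265 
HR      | 143445 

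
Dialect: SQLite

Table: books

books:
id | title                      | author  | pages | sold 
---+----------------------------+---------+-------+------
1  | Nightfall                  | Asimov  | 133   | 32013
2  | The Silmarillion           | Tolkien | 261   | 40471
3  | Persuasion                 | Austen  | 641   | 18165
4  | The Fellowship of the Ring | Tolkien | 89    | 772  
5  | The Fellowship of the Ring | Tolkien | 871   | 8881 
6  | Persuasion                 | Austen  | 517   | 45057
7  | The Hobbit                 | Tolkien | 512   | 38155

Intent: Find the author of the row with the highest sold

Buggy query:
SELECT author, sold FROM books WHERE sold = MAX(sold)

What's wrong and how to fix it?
Bug: WHERE is evaluated per row; an aggregate over the whole table isn't defined there

Fix: Use a subquery: WHERE sold = (SELECT MAX(sold) FROM books)

Corrected query:
SELECT author, sold FROM books WHERE sold = (SELECT MAX(sold) FROM books)

Result:
author | sold 
-------+------
Austen | 45057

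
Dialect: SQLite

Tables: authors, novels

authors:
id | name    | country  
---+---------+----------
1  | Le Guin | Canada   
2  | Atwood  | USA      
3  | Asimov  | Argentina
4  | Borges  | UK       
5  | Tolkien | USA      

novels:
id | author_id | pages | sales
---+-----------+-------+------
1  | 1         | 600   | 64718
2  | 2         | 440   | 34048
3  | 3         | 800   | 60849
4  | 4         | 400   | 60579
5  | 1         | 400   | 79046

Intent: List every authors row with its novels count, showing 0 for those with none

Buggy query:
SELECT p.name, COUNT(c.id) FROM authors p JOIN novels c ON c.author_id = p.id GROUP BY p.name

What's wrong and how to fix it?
Bug: INNER JOIN drops authors rows that have no matching novels rows

Fix: Switch to LEFT JOIN to retain unmatched parent rows

Corrected query:
SELECT p.name, COUNT(c.id) FROM authors p LEFT JOIN novels c ON c.author_id = p.id GROUP BY p.name

Result:
name    | COUNT(c.id)
--------+------------
Asimov  | 1          
Atwood  | 1          
Borges  | 1          
Le Guin | 2          
Tolkien | 0          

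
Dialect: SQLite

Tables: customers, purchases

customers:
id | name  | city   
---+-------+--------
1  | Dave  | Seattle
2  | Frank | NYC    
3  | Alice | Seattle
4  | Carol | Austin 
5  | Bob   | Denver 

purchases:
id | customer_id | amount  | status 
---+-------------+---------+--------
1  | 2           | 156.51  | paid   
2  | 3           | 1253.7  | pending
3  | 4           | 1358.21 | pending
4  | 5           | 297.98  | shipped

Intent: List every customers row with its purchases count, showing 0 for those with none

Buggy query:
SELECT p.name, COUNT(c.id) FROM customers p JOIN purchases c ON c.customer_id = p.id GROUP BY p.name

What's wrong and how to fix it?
Bug: An inner join excludes parents with zero children

Fix: Switch to LEFT JOIN to retain unmatched parent rows

Corrected query:
SELECT p.name, COUNT(c.id) FROM customers p LEFT JOIN purchases c ON c.customer_id = p.id GROUP BY p.name

Result:
name  | COUNT(c.id)
------+------------
Alice | 1          
Bob   | 1          
Carol | 1          
Dave  | 0          
Frank | 1          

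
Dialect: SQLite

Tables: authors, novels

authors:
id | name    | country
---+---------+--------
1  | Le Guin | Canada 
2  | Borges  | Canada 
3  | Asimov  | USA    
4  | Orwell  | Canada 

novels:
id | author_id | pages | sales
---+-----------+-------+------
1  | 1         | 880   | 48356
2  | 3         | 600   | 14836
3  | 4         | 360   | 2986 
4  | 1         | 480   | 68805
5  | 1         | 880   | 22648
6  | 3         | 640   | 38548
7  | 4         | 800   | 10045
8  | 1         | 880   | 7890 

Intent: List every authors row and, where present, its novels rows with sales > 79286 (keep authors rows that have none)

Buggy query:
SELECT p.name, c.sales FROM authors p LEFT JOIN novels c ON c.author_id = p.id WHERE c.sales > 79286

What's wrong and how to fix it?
Bug: Filtering c.sales in WHERE discards the NULL rows produced by LEFT JOIN, turning it into an inner join

Fix: Move the right-table condition into the ON clause so unmatched parents are kept

Corrected query:
SELECT p.name, c.sales FROM authors p LEFT JOIN novels c ON c.author_id = p.id AND c.sales > 79286

Result:
name    | sales
--------+------
Le Guin | NULL 
Borges  | NULL 
Asimov  | NULL 
Orwell  | NULL 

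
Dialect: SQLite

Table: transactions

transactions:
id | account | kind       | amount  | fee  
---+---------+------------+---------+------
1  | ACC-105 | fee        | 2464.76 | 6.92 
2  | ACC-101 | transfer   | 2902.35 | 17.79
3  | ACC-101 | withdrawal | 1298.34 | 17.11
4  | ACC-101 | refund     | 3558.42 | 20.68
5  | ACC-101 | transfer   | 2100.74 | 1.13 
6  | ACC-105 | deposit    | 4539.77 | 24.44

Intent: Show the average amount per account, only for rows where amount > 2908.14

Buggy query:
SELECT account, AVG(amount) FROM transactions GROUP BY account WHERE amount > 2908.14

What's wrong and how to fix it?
Bug: WHERE cannot follow GROUP BY

Fix: Place WHERE between FROM and GROUP BY

Corrected query:
SELECT account, AVG(amount) FROM transactions WHERE amount > 2908.14 GROUP BY account

Result:
account | AVG(amount)
--------+------------
ACC-101 | 3558.42    
ACC-105 | 4539.77    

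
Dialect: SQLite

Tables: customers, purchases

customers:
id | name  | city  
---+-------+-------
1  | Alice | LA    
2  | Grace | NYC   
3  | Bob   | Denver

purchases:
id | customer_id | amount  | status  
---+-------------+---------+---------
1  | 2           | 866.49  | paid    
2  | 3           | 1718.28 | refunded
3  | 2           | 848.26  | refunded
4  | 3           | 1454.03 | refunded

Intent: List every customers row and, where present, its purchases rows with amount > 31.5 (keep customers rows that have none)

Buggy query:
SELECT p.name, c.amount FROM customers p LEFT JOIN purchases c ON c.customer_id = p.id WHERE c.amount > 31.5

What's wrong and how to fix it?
Bug: Filtering c.amount in WHERE discards the NULL rows produced by LEFT JOIN, turning it into an inner join

Fix: Move the right-table condition into the ON clause so unmatched parents are kept

Corrected query:
SELECT p.name, c.amount FROM customers p LEFT JOIN purchases c ON c.customer_id = p.id AND c.amount > 31.5

Result:
name  | amount 
------+--------
Alice | NULL   
Grace | 848.26 
Grace | 866.49 
Bob   | 1454.03
Bob   | 1718.28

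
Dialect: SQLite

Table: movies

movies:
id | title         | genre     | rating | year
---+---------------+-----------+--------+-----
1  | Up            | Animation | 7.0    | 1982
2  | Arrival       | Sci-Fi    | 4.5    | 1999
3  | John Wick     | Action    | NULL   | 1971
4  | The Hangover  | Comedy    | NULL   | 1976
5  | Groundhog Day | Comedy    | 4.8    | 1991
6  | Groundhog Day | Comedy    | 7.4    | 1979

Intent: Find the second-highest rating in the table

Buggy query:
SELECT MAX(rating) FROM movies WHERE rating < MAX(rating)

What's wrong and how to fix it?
Bug: The inner MAX is an aggregate inside WHERE, which is not allowed

Fix: Put the inner MAX in a scalar subquery

Corrected query:
SELECT MAX(rating) FROM movies WHERE rating < (SELECT MAX(rating) FROM movies)

Result:
MAX(rating)
-----------
7          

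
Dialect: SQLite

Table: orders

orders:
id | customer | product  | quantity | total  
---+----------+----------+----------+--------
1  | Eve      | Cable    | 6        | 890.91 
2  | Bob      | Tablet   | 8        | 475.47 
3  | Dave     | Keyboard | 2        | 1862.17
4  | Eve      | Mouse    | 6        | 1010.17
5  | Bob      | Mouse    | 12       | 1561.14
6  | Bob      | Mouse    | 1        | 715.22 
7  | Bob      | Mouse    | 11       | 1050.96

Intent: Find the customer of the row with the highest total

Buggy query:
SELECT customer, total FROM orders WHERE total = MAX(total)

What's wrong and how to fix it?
Bug: WHERE is evaluated per row; an aggregate over the whole table isn't defined there

Fix: Wrap MAX in a scalar subquery so WHERE compares against a single value

Corrected query:
SELECT customer, total FROM orders WHERE total = (SELECT MAX(total) FROM orders)

Result:
customer | total  
---------+--------
Dave     | 1862.17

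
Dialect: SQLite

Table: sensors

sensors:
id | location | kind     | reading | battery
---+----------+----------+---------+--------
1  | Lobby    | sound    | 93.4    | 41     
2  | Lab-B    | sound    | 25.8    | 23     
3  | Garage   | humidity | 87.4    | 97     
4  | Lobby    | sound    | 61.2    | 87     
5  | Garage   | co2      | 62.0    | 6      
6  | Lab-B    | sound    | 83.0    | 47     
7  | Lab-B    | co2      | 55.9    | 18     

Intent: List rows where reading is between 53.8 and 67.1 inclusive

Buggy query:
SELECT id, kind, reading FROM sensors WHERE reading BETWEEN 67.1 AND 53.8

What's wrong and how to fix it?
Bug: BETWEEN expects the lower bound first; with 67.1 AND 53.8 the range is empty

Fix: Swap the bounds so the smaller value comes first

Corrected query:
SELECT id, kind, reading FROM sensors WHERE reading BETWEEN 53.8 AND 67.1

Result:
id | kind  | reading
---+-------+--------
4  | sound | 61.2   
5  | co2   | 62     
7  | co2   | 55.9   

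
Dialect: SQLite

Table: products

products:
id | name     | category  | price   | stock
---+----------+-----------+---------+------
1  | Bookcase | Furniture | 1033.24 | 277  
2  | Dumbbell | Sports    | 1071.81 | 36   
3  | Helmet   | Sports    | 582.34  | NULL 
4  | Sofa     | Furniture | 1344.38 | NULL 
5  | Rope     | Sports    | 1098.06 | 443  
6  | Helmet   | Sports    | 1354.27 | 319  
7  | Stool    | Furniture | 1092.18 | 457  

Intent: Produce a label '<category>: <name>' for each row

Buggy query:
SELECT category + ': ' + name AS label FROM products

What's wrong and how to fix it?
Bug: '+' is numeric addition; on text columns SQLite converts them to 0 instead of concatenating

Fix: Replace + with || to concatenate text

Corrected query:
SELECT category || ': ' || name AS label FROM products

Result:
label              
-------------------
Furniture: Bookcase
Sports: Dumbbell   
Sports: Helmet     
Furniture: Sofa    
Sports: Rope       
Sports: Helmet     
Furniture: Stool   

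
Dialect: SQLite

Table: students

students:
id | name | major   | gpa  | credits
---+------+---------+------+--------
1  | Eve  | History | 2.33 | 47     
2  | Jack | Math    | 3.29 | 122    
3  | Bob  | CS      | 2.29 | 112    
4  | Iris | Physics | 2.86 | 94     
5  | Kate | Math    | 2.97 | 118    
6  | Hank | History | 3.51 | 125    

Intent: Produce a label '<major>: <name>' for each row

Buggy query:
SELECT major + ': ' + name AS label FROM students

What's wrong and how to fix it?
Bug: SQLite uses || for string concatenation; + coerces text to numbers (yielding 0)

Fix: Replace + with || to concatenate text

Corrected query:
SELECT major || ': ' || name AS label FROM students

Result:
label        
-------------
History: Eve 
Math: Jack   
CS: Bob      
Physics: Iris
Math: Kate   
History: Hank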